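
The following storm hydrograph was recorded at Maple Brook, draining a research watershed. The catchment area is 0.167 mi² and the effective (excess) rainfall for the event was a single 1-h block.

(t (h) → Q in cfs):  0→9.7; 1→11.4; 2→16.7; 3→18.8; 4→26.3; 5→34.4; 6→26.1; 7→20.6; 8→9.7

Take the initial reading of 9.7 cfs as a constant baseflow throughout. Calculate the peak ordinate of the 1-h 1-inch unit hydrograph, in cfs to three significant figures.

Direct runoff: 0.0, 1.7, 7.0, 9.1, 16.6, 24.7, 16.4, 10.9, 0.0 cfs; ΣQ_DR = 86.40 cfs, peak = 24.7 cfs.
Runoff depth d = ΣQ_DR·Δt / A = 86.40 × 3600 / (0.167 mi²) = 0.8017 in.
The 1-inch UH is the DRH scaled by (1 in)/d, so U_p = 24.7 × 1/0.8017 = 30.8 cfs.

U_p ≈ 30.8 cfs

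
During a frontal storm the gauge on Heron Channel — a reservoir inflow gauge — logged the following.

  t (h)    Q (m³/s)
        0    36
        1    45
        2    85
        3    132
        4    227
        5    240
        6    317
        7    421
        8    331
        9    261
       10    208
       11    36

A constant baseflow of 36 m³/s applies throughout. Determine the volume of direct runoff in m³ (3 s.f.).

Direct-runoff ordinates (Q − Q_b): 0.0, 9.0, 49.0, 96.0, 191.0, 204.0, 281.0, 385.0, 295.0, 225.0, 172.0, 0.0 m³/s.
ΣQ_DR = 1907 m³/s.
With Δt = 1 h = 3600 s, V = ΣQ_DR · Δt = 1907 × 3600 = 6.87 × 10^6 m³.

V ≈ 6.87 × 10^6 m³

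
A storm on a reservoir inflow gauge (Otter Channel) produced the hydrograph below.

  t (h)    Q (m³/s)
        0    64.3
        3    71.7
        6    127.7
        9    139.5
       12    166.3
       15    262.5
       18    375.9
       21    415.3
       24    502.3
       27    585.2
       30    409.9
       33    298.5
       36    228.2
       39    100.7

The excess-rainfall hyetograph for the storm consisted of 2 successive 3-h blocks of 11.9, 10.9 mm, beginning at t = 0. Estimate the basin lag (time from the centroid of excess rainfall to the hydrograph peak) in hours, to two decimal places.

Centroid of excess rainfall: t_c = Σ P_i·t̄_i / ΣP_i = 2.9342 h (block centres at 1.5, 4.5 h).
Hydrograph peak occurs at t = 27 h, so basin lag t_L = 27 − 2.9342 = 24.07 h.

t_L ≈ 24.07 h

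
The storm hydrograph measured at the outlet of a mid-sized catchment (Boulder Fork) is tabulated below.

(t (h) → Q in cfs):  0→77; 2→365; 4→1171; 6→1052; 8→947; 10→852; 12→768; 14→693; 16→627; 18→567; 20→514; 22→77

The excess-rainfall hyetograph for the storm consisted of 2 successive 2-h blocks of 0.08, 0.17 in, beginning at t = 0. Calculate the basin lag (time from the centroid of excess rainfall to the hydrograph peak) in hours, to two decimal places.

t_L ≈ 1.64 h

Centroid of excess rainfall: t_c = Σ P_i·t̄_i / ΣP_i = 2.3600 h (block centres at 1, 3 h).
Hydrograph peak occurs at t = 4 h, so basin lag t_L = 4 − 2.3600 = 1.64 h.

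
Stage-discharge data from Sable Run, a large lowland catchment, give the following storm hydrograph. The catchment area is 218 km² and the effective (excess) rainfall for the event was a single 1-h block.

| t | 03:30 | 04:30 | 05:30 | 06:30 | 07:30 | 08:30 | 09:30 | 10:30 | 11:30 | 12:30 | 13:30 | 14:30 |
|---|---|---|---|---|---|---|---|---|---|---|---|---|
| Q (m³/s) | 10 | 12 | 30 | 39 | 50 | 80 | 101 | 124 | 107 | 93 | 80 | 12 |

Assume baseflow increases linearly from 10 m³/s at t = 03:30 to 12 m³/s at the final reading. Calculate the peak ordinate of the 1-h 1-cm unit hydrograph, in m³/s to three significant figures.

Direct runoff: 0.00, 1.82, 19.64, 28.45, 39.27, 69.09, 89.91, 112.73, 95.55, 81.36, 68.18, 0.00 m³/s; ΣQ_DR = 606.0 m³/s, peak = 112.73 m³/s.
Runoff depth d = ΣQ_DR·Δt / A = 606.0 × 3600 / (218 km²) = 10.01 mm.
The 1-cm UH is the DRH scaled by (10 mm)/d, so U_p = 112.73 × 10/10.01 = 113 m³/s.

U_p ≈ 113 m³/s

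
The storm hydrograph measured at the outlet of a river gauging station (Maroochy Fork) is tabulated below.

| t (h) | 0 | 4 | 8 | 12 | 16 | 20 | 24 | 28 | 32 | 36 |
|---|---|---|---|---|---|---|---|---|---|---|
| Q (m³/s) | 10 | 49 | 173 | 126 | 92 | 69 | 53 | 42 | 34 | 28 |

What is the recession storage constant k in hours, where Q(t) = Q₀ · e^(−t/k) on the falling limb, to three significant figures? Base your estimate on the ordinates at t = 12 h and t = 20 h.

On the falling limb, Q drops from 126 to 69 m³/s between t = 12 h and t = 20 h (Δt = 8 h).
k = −Δt / ln(Q₂/Q₁) = −8 / ln(69/126) = 13.3 h.

k ≈ 13.3 h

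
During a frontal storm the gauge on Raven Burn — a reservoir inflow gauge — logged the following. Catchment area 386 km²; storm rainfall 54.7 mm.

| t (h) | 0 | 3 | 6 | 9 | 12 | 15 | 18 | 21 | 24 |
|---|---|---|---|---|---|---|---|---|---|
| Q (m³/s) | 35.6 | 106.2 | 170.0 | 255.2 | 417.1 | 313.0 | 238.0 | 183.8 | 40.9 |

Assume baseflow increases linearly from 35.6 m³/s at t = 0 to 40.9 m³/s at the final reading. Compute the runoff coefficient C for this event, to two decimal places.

ΣQ_DR = 1416 m³/s; V = ΣQ_DR·Δt = 1.529 × 10^7 m³.
Runoff depth d = V / A = 39.61 mm.
C = d / P = 39.61 / 54.7 = 0.72.

C ≈ 0.72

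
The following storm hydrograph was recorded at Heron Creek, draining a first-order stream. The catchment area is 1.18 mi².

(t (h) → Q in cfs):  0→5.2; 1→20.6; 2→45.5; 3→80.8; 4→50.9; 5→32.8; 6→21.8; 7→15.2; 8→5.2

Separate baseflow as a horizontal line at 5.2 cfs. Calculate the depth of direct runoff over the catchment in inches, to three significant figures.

Direct runoff: 0.0, 15.4, 40.3, 75.6, 45.7, 27.6, 16.6, 10.0, 0.0 cfs; ΣQ_DR = 231.2 cfs.
V = ΣQ_DR · Δt = 231.2 × 3600 s = 8.323 × 10^5 ft³.
Over A = 1.18 mi², depth = V / A = 0.304 in.

d ≈ 0.304 in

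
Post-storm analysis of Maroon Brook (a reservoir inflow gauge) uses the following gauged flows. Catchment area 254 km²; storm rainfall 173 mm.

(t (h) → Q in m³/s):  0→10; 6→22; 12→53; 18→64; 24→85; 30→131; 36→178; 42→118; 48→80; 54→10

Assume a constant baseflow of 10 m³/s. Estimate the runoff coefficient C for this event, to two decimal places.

C ≈ 0.32

ΣQ_DR = 651.0 m³/s; V = ΣQ_DR·Δt = 1.406 × 10^7 m³.
Runoff depth d = V / A = 55.36 mm.
C = d / P = 55.36 / 173 = 0.32.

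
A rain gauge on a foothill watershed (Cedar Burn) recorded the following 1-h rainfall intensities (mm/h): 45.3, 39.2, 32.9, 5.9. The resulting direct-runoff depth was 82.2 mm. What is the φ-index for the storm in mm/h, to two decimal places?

φ ≈ 11.73 mm/h

Only the 3 blocks with intensity above φ contribute runoff: 45.3, 39.2, 32.9 mm/h.
Σ(I−φ)·Δt = d  ⇒  (45.3+39.2+32.9 − 3φ)·1 = 82.2
φ = (117.4 − 82.2/1) / 3 = 11.73 mm/h.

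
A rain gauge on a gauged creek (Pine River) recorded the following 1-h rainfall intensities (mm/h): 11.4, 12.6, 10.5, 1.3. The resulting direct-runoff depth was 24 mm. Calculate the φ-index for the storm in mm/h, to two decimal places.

Only the 3 blocks with intensity above φ contribute runoff: 11.4, 12.6, 10.5 mm/h.
Σ(I−φ)·Δt = d  ⇒  (11.4+12.6+10.5 − 3φ)·1 = 24
φ = (34.50 − 24/1) / 3 = 3.50 mm/h.

φ ≈ 3.50 mm/h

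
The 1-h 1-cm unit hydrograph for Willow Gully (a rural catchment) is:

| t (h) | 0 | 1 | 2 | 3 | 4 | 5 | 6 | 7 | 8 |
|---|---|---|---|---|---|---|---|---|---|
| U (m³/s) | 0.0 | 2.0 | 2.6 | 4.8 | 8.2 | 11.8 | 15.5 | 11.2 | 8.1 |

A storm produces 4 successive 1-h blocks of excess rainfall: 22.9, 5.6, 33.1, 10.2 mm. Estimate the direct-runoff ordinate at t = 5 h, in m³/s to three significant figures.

Q ≈ 50.2 m³/s

By discrete convolution, Q_j = Σ (P_i / 10 mm) · U_{j−i}.
At t = 5 h (j=5): Q = (22.9/10)·11.8 + (5.6/10)·8.2 + (33.1/10)·4.8 + (10.2/10)·2.6 = 50.2 m³/s.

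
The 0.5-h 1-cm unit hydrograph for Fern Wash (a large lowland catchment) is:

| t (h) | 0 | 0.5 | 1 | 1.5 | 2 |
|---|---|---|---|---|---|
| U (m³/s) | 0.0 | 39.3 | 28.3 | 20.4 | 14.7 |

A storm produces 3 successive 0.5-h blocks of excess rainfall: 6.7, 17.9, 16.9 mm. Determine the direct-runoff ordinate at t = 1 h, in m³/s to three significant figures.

By discrete convolution, Q_j = Σ (P_i / 10 mm) · U_{j−i}.
At t = 1 h (j=2): Q = (6.7/10)·28.3 + (17.9/10)·39.3 + (16.9/10)·0.0 = 89.3 m³/s.

Q ≈ 89.3 m³/s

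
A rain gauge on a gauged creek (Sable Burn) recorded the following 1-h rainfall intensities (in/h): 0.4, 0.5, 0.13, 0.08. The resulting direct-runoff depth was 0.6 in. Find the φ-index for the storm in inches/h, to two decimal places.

Only the 2 blocks with intensity above φ contribute runoff: 0.4, 0.5 in/h.
Σ(I−φ)·Δt = d  ⇒  (0.4+0.5 − 2φ)·1 = 0.6
φ = (0.9000 − 0.6/1) / 2 = 0.15 in/h.

φ ≈ 0.15 in/h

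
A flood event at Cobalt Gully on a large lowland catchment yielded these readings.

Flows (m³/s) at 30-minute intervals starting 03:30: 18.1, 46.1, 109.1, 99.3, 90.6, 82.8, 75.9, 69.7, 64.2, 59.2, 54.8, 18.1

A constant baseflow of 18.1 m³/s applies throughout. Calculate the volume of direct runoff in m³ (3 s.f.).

V ≈ 1.03 × 10^6 m³

Direct-runoff ordinates (Q − Q_b): 0.0, 28.0, 91.0, 81.2, 72.5, 64.7, 57.8, 51.6, 46.1, 41.1, 36.7, 0.0 m³/s.
ΣQ_DR = 570.7 m³/s.
With Δt = 0.5 h = 1800 s, V = ΣQ_DR · Δt = 570.7 × 1800 = 1.03 × 10^6 m³.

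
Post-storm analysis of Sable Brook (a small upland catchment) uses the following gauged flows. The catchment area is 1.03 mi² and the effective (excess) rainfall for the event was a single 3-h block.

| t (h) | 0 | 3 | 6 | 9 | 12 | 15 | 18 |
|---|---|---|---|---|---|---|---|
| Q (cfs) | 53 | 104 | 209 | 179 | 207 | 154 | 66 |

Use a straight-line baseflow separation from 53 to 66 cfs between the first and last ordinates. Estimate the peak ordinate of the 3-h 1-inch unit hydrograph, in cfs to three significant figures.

Direct runoff: 0.00, 48.83, 151.67, 119.50, 145.33, 90.17, 0.00 cfs; ΣQ_DR = 555.5 cfs, peak = 151.67 cfs.
Runoff depth d = ΣQ_DR·Δt / A = 555.5 × 10800 / (1.03 mi²) = 2.507 in.
The 1-inch UH is the DRH scaled by (1 in)/d, so U_p = 151.67 × 1/2.507 = 60.5 cfs.

U_p ≈ 60.5 cfs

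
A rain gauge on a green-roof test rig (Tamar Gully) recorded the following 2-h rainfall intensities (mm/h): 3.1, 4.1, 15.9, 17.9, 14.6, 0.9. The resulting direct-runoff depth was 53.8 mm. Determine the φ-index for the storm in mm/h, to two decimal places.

Only the 3 blocks with intensity above φ contribute runoff: 15.9, 17.9, 14.6 mm/h.
Σ(I−φ)·Δt = d  ⇒  (15.9+17.9+14.6 − 3φ)·2 = 53.8
φ = (48.40 − 53.8/2) / 3 = 7.17 mm/h.

φ ≈ 7.17 mm/h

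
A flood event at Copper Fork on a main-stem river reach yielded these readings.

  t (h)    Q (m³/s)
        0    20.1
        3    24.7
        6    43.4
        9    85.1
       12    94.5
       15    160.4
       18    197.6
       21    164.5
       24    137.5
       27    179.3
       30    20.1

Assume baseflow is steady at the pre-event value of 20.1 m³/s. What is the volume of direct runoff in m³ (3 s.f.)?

V ≈ 9.79 × 10^6 m³

Direct-runoff ordinates (Q − Q_b): 0.0, 4.6, 23.3, 65.0, 74.4, 140.3, 177.5, 144.4, 117.4, 159.2, 0.0 m³/s.
ΣQ_DR = 906.1 m³/s.
With Δt = 3 h = 10800 s, V = ΣQ_DR · Δt = 906.1 × 10800 = 9.79 × 10^6 m³.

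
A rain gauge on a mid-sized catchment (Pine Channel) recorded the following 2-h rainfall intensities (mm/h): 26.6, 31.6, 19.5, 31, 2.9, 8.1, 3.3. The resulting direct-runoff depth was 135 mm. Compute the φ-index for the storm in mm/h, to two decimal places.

φ ≈ 10.30 mm/h

Only the 4 blocks with intensity above φ contribute runoff: 26.6, 31.6, 19.5, 31 mm/h.
Σ(I−φ)·Δt = d  ⇒  (26.6+31.6+19.5+31 − 4φ)·2 = 135
φ = (108.7 − 135/2) / 4 = 10.30 mm/h.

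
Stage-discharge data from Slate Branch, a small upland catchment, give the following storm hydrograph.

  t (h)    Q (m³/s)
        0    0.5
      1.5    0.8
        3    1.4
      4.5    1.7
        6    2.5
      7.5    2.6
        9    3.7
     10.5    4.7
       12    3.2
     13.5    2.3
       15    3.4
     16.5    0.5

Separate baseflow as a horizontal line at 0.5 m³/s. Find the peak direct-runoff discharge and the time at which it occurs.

Q_p = 4.2 m³/s at t = 10.5 h

Subtracting baseflow gives direct-runoff ordinates: 0.0, 0.3, 0.9, 1.2, 2.0, 2.1, 3.2, 4.2, 2.7, 1.8, 2.9, 0.0 m³/s.
The maximum is 4.2 m³/s, occurring at the reading for t = 10.5 h.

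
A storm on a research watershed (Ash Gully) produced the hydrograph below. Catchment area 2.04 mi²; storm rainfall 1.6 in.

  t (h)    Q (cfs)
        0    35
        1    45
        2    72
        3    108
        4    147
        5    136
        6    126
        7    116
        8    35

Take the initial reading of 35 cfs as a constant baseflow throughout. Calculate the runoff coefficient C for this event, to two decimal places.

ΣQ_DR = 505.0 cfs; V = ΣQ_DR·Δt = 1.818 × 10^6 ft³.
Runoff depth d = V / A = 0.3836 in.
C = d / P = 0.3836 / 1.6 = 0.24.

C ≈ 0.24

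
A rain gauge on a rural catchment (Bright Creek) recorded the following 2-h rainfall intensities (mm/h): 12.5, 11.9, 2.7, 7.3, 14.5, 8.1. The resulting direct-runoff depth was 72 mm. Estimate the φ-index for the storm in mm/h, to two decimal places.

Only the 5 blocks with intensity above φ contribute runoff: 12.5, 11.9, 7.3, 14.5, 8.1 mm/h.
Σ(I−φ)·Δt = d  ⇒  (12.5+11.9+7.3+14.5+8.1 − 5φ)·2 = 72
φ = (54.30 − 72/2) / 5 = 3.66 mm/h.

φ ≈ 3.66 mm/h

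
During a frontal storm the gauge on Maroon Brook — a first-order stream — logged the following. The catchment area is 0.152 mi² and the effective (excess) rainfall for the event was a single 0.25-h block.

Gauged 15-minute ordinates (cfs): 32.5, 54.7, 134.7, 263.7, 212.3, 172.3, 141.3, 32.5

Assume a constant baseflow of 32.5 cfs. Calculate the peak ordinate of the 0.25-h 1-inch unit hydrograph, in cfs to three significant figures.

Direct runoff: 0.0, 22.2, 102.2, 231.2, 179.8, 139.8, 108.8, 0.0 cfs; ΣQ_DR = 784.0 cfs, peak = 231.2 cfs.
Runoff depth d = ΣQ_DR·Δt / A = 784.0 × 900 / (0.152 mi²) = 1.998 in.
The 1-inch UH is the DRH scaled by (1 in)/d, so U_p = 231.2 × 1/1.998 = 116 cfs.

U_p ≈ 116 cfs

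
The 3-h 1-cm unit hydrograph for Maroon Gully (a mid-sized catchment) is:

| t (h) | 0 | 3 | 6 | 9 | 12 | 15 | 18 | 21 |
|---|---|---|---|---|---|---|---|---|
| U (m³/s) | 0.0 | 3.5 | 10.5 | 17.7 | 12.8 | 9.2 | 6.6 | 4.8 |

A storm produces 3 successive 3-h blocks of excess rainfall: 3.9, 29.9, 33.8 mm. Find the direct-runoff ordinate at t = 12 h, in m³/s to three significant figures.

By discrete convolution, Q_j = Σ (P_i / 10 mm) · U_{j−i}.
At t = 12 h (j=4): Q = (3.9/10)·12.8 + (29.9/10)·17.7 + (33.8/10)·10.5 = 93.4 m³/s.

Q ≈ 93.4 m³/s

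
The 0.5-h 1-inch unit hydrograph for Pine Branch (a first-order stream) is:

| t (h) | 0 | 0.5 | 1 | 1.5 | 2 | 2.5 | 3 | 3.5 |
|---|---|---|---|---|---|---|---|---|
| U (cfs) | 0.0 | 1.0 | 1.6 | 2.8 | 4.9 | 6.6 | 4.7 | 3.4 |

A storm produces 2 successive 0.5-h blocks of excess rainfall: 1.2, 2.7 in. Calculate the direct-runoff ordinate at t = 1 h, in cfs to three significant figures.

By discrete convolution, Q_j = Σ (P_i / 1 in) · U_{j−i}.
At t = 1 h (j=2): Q = (1.2/1)·1.6 + (2.7/1)·1.0 = 4.62 cfs.

Q ≈ 4.62 cfs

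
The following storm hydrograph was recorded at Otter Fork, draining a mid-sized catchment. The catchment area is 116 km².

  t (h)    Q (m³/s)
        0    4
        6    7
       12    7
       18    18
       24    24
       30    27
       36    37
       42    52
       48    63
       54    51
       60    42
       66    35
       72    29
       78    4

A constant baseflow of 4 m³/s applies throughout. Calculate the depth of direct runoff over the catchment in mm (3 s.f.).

d ≈ 64.1 mm

Direct runoff: 0.0, 3.0, 3.0, 14.0, 20.0, 23.0, 33.0, 48.0, 59.0, 47.0, 38.0, 31.0, 25.0, 0.0 m³/s; ΣQ_DR = 344.0 m³/s.
V = ΣQ_DR · Δt = 344.0 × 21600 s = 7.430 × 10^6 m³.
Over A = 116 km², depth = V / A = 64.1 mm.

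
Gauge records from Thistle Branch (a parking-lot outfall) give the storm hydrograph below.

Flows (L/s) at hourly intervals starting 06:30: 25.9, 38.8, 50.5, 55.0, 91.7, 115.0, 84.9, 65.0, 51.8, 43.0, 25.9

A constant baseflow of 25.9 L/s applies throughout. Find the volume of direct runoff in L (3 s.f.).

Direct-runoff ordinates (Q − Q_b): 0.0, 12.9, 24.6, 29.1, 65.8, 89.1, 59.0, 39.1, 25.9, 17.1, 0.0 L/s.
ΣQ_DR = 362.6 L/s.
With Δt = 1 h = 3600 s, V = ΣQ_DR · Δt = 362.6 × 3600 = 1.31 × 10^6 L.

V ≈ 1.31 × 10^6 L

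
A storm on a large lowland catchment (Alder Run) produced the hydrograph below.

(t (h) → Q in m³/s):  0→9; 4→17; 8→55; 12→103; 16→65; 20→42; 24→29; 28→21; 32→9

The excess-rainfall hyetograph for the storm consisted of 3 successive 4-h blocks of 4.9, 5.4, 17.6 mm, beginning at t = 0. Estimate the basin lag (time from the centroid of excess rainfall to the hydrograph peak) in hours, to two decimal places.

Centroid of excess rainfall: t_c = Σ P_i·t̄_i / ΣP_i = 7.8208 h (block centres at 2, 6, 10 h).
Hydrograph peak occurs at t = 12 h, so basin lag t_L = 12 − 7.8208 = 4.18 h.

t_L ≈ 4.18 h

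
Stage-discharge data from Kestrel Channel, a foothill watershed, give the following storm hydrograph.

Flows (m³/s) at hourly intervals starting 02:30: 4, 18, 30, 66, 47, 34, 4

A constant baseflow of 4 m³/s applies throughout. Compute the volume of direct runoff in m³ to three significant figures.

V ≈ 6.30 × 10^5 m³

Direct-runoff ordinates (Q − Q_b): 0.0, 14.0, 26.0, 62.0, 43.0, 30.0, 0.0 m³/s.
ΣQ_DR = 175.0 m³/s.
With Δt = 1 h = 3600 s, V = ΣQ_DR · Δt = 175.0 × 3600 = 6.30 × 10^5 m³.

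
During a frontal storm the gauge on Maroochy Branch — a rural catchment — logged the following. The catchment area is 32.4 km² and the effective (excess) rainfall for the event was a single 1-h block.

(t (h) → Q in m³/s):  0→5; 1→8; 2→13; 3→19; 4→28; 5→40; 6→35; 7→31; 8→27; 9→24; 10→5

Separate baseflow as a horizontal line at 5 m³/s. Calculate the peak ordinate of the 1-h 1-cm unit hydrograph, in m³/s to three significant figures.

Direct runoff: 0.0, 3.0, 8.0, 14.0, 23.0, 35.0, 30.0, 26.0, 22.0, 19.0, 0.0 m³/s; ΣQ_DR = 180.0 m³/s, peak = 35.0 m³/s.
Runoff depth d = ΣQ_DR·Δt / A = 180.0 × 3600 / (32.4 km²) = 20.00 mm.
The 1-cm UH is the DRH scaled by (10 mm)/d, so U_p = 35.0 × 10/20.00 = 17.5 m³/s.

U_p ≈ 17.5 m³/s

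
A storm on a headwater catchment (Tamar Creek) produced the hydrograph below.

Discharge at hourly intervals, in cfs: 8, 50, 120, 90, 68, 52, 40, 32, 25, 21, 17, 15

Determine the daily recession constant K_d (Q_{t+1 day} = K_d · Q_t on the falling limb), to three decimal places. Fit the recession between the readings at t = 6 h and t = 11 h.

K_d ≈ 0.009

Between t = 6 h and t = 11 h the flow falls from 40 to 15 cfs over 5×1 h = 5 h.
Per-interval ratio K = (15/40)^(1/5) = 0.8219; K_d = K^(24/1) = 0.009.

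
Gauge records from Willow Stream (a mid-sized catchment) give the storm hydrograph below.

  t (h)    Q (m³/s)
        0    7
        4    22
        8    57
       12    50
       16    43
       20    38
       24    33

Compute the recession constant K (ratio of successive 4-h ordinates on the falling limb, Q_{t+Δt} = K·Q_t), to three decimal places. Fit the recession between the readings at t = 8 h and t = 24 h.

Using the recession-limb readings at t = 8 h and t = 24 h: Q falls from 57 to 33 m³/s over 4 intervals.
K = (Q₂/Q₁)^(1/4) = (33/57)^(1/4) = 0.872.

K ≈ 0.872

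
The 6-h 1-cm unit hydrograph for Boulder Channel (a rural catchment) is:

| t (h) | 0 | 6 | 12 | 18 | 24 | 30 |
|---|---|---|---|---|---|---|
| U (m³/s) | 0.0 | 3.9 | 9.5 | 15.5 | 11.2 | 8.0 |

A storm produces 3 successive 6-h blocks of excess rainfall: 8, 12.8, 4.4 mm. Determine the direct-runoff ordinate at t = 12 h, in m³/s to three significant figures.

Q ≈ 12.6 m³/s

By discrete convolution, Q_j = Σ (P_i / 10 mm) · U_{j−i}.
At t = 12 h (j=2): Q = (8/10)·9.5 + (12.8/10)·3.9 + (4.4/10)·0.0 = 12.6 m³/s.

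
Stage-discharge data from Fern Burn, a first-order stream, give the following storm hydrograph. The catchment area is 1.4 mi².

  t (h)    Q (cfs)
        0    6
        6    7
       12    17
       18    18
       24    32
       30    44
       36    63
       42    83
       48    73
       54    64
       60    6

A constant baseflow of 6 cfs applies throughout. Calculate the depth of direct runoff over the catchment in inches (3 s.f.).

Direct runoff: 0.0, 1.0, 11.0, 12.0, 26.0, 38.0, 57.0, 77.0, 67.0, 58.0, 0.0 cfs; ΣQ_DR = 347.0 cfs.
V = ΣQ_DR · Δt = 347.0 × 21600 s = 7.495 × 10^6 ft³.
Over A = 1.4 mi², depth = V / A = 2.30 in.

d ≈ 2.30 in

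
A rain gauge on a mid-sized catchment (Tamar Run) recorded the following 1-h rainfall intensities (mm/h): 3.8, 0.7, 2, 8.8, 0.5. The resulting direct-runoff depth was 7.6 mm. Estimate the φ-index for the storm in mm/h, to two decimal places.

Only the 2 blocks with intensity above φ contribute runoff: 3.8, 8.8 mm/h.
Σ(I−φ)·Δt = d  ⇒  (3.8+8.8 − 2φ)·1 = 7.6
φ = (12.60 − 7.6/1) / 2 = 2.50 mm/h.

φ ≈ 2.50 mm/h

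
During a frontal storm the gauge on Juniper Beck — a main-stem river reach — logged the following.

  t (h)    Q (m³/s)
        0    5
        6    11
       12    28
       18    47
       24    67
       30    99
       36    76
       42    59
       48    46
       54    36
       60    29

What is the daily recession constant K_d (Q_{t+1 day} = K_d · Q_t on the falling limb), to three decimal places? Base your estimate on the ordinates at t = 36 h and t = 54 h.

Between t = 36 h and t = 54 h the flow falls from 76 to 36 m³/s over 3×6 h = 18 h.
Per-interval ratio K = (36/76)^(1/3) = 0.7795; K_d = K^(24/6) = 0.369.

K_d ≈ 0.369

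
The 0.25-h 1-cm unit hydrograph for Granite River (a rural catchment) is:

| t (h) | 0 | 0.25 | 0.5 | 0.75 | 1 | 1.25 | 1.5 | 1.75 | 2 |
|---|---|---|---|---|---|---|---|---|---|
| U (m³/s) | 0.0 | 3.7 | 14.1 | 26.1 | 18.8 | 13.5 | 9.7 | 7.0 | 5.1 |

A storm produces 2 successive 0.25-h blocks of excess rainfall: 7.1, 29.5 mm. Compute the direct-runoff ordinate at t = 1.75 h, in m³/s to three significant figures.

By discrete convolution, Q_j = Σ (P_i / 10 mm) · U_{j−i}.
At t = 1.75 h (j=7): Q = (7.1/10)·7.0 + (29.5/10)·9.7 = 33.6 m³/s.

Q ≈ 33.6 m³/s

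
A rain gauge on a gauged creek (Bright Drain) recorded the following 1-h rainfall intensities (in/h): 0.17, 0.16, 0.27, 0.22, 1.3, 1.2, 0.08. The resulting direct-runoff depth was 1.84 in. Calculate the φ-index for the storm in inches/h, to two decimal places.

φ ≈ 0.33 in/h

Only the 2 blocks with intensity above φ contribute runoff: 1.3, 1.2 in/h.
Σ(I−φ)·Δt = d  ⇒  (1.3+1.2 − 2φ)·1 = 1.84
φ = (2.500 − 1.84/1) / 2 = 0.33 in/h.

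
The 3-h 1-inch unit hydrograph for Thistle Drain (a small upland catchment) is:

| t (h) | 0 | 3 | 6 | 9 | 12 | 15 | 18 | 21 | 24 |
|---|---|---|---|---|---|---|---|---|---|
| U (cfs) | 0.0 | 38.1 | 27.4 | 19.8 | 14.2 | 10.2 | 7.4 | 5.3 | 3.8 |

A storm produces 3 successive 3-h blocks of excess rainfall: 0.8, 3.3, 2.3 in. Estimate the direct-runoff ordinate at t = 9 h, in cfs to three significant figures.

By discrete convolution, Q_j = Σ (P_i / 1 in) · U_{j−i}.
At t = 9 h (j=3): Q = (0.8/1)·19.8 + (3.3/1)·27.4 + (2.3/1)·38.1 = 194 cfs.

Q ≈ 194 cfs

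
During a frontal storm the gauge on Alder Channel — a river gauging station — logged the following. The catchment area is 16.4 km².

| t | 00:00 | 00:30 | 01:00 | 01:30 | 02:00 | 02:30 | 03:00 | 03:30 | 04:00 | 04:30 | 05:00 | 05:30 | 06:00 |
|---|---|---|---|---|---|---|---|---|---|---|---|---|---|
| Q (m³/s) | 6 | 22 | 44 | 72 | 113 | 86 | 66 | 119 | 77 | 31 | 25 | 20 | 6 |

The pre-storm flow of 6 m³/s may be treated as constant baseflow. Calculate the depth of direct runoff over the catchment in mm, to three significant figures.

d ≈ 66.8 mm

Direct runoff: 0.0, 16.0, 38.0, 66.0, 107.0, 80.0, 60.0, 113.0, 71.0, 25.0, 19.0, 14.0, 0.0 m³/s; ΣQ_DR = 609.0 m³/s.
V = ΣQ_DR · Δt = 609.0 × 1800 s = 1.096 × 10^6 m³.
Over A = 16.4 km², depth = V / A = 66.8 mm.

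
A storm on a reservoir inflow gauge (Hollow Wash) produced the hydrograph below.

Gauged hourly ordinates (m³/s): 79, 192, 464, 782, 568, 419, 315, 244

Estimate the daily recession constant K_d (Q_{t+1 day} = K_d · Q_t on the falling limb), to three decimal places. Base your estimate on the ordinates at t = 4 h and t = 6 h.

Between t = 4 h and t = 6 h the flow falls from 568 to 315 m³/s over 2×1 h = 2 h.
Per-interval ratio K = (315/568)^(1/2) = 0.7447; K_d = K^(24/1) = 0.001.

K_d ≈ 0.001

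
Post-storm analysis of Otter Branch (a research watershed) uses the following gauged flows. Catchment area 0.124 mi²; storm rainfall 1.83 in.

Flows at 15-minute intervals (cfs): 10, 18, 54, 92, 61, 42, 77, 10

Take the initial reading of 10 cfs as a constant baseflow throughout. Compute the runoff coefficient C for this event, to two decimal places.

ΣQ_DR = 284.0 cfs; V = ΣQ_DR·Δt = 2.556 × 10^5 ft³.
Runoff depth d = V / A = 0.8873 in.
C = d / P = 0.8873 / 1.83 = 0.48.

C ≈ 0.48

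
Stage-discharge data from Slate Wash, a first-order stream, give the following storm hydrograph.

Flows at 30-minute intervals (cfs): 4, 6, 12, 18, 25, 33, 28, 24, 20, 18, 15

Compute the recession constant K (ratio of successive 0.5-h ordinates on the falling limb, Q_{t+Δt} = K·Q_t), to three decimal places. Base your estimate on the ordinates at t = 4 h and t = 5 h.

K ≈ 0.866

Using the recession-limb readings at t = 4 h and t = 5 h: Q falls from 20 to 15 cfs over 2 intervals.
K = (Q₂/Q₁)^(1/2) = (15/20)^(1/2) = 0.866.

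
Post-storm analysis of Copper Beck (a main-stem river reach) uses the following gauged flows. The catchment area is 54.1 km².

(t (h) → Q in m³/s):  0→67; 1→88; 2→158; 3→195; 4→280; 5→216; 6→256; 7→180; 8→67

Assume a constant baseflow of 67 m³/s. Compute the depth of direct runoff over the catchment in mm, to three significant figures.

Direct runoff: 0.0, 21.0, 91.0, 128.0, 213.0, 149.0, 189.0, 113.0, 0.0 m³/s; ΣQ_DR = 904.0 m³/s.
V = ΣQ_DR · Δt = 904.0 × 3600 s = 3.254 × 10^6 m³.
Over A = 54.1 km², depth = V / A = 60.2 mm.

d ≈ 60.2 mm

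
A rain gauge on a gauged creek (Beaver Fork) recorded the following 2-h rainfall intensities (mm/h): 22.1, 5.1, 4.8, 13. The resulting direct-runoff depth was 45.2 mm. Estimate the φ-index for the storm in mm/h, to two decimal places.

φ ≈ 6.25 mm/h

Only the 2 blocks with intensity above φ contribute runoff: 22.1, 13 mm/h.
Σ(I−φ)·Δt = d  ⇒  (22.1+13 − 2φ)·2 = 45.2
φ = (35.10 − 45.2/2) / 2 = 6.25 mm/h.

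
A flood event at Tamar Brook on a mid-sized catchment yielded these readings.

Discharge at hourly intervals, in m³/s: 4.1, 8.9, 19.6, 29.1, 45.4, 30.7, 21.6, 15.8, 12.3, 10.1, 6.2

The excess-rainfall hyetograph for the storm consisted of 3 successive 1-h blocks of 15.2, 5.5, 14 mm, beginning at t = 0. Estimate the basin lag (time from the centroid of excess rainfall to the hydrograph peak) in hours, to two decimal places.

Centroid of excess rainfall: t_c = Σ P_i·t̄_i / ΣP_i = 1.4654 h (block centres at 0.5, 1.5, 2.5 h).
Hydrograph peak occurs at t = 4 h, so basin lag t_L = 4 − 1.4654 = 2.53 h.

t_L ≈ 2.53 h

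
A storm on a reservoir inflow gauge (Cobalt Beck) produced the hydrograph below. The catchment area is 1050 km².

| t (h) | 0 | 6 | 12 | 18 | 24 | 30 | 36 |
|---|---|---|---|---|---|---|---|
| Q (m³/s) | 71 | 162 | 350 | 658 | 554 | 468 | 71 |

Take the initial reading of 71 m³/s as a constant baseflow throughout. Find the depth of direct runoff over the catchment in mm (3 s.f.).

Direct runoff: 0.0, 91.0, 279.0, 587.0, 483.0, 397.0, 0.0 m³/s; ΣQ_DR = 1837 m³/s.
V = ΣQ_DR · Δt = 1837 × 21600 s = 3.968 × 10^7 m³.
Over A = 1050 km², depth = V / A = 37.8 mm.

d ≈ 37.8 mm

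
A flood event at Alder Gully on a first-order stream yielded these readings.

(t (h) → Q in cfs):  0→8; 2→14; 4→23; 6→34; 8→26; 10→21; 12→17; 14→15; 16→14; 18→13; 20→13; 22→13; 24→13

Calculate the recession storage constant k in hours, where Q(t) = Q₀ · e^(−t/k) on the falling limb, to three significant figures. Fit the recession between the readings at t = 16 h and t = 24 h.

k ≈ 108 h

On the falling limb, Q drops from 14 to 13 cfs between t = 16 h and t = 24 h (Δt = 8 h).
k = −Δt / ln(Q₂/Q₁) = −8 / ln(13/14) = 108 h.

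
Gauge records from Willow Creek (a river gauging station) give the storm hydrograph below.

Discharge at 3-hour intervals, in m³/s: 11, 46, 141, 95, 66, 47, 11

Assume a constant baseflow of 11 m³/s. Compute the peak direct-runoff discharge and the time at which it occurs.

Q_p = 130.0 m³/s at t = 6 h

Subtracting baseflow gives direct-runoff ordinates: 0.0, 35.0, 130.0, 84.0, 55.0, 36.0, 0.0 m³/s.
The maximum is 130.0 m³/s, occurring at the reading for t = 6 h.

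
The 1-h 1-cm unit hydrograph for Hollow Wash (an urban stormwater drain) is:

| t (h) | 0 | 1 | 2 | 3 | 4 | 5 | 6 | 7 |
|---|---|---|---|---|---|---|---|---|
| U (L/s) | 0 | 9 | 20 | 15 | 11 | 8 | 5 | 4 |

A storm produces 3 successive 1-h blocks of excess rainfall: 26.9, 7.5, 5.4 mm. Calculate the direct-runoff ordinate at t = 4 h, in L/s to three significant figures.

Q ≈ 51.6 L/s

By discrete convolution, Q_j = Σ (P_i / 10 mm) · U_{j−i}.
At t = 4 h (j=4): Q = (26.9/10)·11 + (7.5/10)·15 + (5.4/10)·20 = 51.6 L/s.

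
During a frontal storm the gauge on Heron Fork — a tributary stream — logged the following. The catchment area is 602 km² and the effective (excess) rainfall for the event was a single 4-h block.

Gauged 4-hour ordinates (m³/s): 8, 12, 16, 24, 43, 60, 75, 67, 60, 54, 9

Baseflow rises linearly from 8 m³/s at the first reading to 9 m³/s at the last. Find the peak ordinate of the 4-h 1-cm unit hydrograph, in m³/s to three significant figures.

U_p ≈ 83.0 m³/s

Direct runoff: 0.00, 3.90, 7.80, 15.70, 34.60, 51.50, 66.40, 58.30, 51.20, 45.10, 0.00 m³/s; ΣQ_DR = 334.5 m³/s, peak = 66.40 m³/s.
Runoff depth d = ΣQ_DR·Δt / A = 334.5 × 14400 / (602 km²) = 8.001 mm.
The 1-cm UH is the DRH scaled by (10 mm)/d, so U_p = 66.40 × 10/8.001 = 83.0 m³/s.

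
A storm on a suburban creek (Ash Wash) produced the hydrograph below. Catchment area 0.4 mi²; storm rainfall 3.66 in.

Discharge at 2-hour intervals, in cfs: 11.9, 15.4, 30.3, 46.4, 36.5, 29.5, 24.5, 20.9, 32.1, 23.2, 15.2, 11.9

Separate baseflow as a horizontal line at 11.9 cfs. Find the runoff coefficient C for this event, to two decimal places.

ΣQ_DR = 155.0 cfs; V = ΣQ_DR·Δt = 1.116 × 10^6 ft³.
Runoff depth d = V / A = 1.201 in.
C = d / P = 1.201 / 3.66 = 0.33.

C ≈ 0.33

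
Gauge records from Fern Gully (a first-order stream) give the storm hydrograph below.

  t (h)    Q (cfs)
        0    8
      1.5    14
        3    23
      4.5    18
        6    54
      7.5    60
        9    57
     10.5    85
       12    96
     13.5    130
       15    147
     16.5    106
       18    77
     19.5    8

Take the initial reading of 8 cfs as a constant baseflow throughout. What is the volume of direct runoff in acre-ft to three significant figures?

V ≈ 95.6 acre-ft

Direct-runoff ordinates (Q − Q_b): 0.0, 6.0, 15.0, 10.0, 46.0, 52.0, 49.0, 77.0, 88.0, 122.0, 139.0, 98.0, 69.0, 0.0 cfs.
ΣQ_DR = 771.0 cfs.
With Δt = 1.5 h = 5400 s, V = ΣQ_DR · Δt = 771.0 × 5400 = 4.16 × 10^6 ft³ = 95.6 acre-ft.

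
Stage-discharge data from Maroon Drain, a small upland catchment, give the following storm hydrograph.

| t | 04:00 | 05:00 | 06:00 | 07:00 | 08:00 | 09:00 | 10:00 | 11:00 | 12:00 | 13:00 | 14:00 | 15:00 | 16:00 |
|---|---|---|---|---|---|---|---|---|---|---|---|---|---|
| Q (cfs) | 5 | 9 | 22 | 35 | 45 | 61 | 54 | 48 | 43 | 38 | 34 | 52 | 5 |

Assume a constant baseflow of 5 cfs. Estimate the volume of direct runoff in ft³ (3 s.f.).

Direct-runoff ordinates (Q − Q_b): 0.0, 4.0, 17.0, 30.0, 40.0, 56.0, 49.0, 43.0, 38.0, 33.0, 29.0, 47.0, 0.0 cfs.
ΣQ_DR = 386.0 cfs.
With Δt = 1 h = 3600 s, V = ΣQ_DR · Δt = 386.0 × 3600 = 1.39 × 10^6 ft³.

V ≈ 1.39 × 10^6 ft³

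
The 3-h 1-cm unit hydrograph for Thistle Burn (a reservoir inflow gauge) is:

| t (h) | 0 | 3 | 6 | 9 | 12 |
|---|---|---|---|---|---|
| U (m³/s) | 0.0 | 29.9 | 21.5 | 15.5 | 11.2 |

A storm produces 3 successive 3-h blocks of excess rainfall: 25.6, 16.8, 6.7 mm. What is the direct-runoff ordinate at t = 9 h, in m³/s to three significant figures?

By discrete convolution, Q_j = Σ (P_i / 10 mm) · U_{j−i}.
At t = 9 h (j=3): Q = (25.6/10)·15.5 + (16.8/10)·21.5 + (6.7/10)·29.9 = 95.8 m³/s.

Q ≈ 95.8 m³/s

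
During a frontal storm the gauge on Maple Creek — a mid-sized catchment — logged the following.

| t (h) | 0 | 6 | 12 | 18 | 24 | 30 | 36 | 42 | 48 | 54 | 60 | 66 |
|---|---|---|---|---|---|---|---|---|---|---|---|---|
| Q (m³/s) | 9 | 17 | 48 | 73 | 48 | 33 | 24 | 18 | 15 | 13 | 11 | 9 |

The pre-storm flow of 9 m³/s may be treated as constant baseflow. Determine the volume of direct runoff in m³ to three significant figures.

Direct-runoff ordinates (Q − Q_b): 0.0, 8.0, 39.0, 64.0, 39.0, 24.0, 15.0, 9.0, 6.0, 4.0, 2.0, 0.0 m³/s.
ΣQ_DR = 210.0 m³/s.
With Δt = 6 h = 21600 s, V = ΣQ_DR · Δt = 210.0 × 21600 = 4.54 × 10^6 m³.

V ≈ 4.54 × 10^6 m³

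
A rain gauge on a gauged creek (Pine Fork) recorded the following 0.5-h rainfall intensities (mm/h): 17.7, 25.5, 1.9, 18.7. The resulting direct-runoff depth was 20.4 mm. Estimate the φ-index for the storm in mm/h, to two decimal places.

φ ≈ 7.03 mm/h

Only the 3 blocks with intensity above φ contribute runoff: 17.7, 25.5, 18.7 mm/h.
Σ(I−φ)·Δt = d  ⇒  (17.7+25.5+18.7 − 3φ)·0.5 = 20.4
φ = (61.90 − 20.4/0.5) / 3 = 7.03 mm/h.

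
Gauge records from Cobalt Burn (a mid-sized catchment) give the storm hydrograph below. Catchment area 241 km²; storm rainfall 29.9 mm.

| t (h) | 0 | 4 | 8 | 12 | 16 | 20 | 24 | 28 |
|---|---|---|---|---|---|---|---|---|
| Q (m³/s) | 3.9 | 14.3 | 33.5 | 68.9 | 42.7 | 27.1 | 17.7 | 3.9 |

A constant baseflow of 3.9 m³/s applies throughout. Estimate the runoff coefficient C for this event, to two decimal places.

ΣQ_DR = 180.8 m³/s; V = ΣQ_DR·Δt = 2.604 × 10^6 m³.
Runoff depth d = V / A = 10.80 mm.
C = d / P = 10.80 / 29.9 = 0.36.

C ≈ 0.36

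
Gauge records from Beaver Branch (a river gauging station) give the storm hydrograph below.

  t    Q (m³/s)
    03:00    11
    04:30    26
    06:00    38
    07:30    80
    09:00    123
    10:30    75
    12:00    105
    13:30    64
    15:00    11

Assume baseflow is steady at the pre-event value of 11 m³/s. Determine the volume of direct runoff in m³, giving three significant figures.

Direct-runoff ordinates (Q − Q_b): 0.0, 15.0, 27.0, 69.0, 112.0, 64.0, 94.0, 53.0, 0.0 m³/s.
ΣQ_DR = 434.0 m³/s.
With Δt = 1.5 h = 5400 s, V = ΣQ_DR · Δt = 434.0 × 5400 = 2.34 × 10^6 m³.

V ≈ 2.34 × 10^6 m³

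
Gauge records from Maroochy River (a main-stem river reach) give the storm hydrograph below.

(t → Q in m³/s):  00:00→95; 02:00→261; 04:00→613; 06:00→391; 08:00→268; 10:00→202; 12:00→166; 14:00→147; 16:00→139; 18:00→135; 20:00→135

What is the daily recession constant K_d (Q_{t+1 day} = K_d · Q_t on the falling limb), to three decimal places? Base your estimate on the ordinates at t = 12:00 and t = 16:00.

K_d ≈ 0.345

Between t = 12:00 and t = 16:00 the flow falls from 166 to 139 m³/s over 2×2 h = 4 h.
Per-interval ratio K = (139/166)^(1/2) = 0.9151; K_d = K^(24/2) = 0.345.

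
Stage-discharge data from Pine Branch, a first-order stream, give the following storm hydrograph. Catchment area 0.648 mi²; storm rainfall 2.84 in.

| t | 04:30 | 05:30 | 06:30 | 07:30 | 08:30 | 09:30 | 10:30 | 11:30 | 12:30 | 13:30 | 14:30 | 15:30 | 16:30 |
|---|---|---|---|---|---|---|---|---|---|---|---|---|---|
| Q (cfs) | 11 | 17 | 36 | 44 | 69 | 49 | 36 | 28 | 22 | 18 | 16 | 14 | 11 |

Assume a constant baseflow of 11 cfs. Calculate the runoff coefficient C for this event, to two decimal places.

C ≈ 0.19

ΣQ_DR = 228.0 cfs; V = ΣQ_DR·Δt = 8.208 × 10^5 ft³.
Runoff depth d = V / A = 0.5452 in.
C = d / P = 0.5452 / 2.84 = 0.19.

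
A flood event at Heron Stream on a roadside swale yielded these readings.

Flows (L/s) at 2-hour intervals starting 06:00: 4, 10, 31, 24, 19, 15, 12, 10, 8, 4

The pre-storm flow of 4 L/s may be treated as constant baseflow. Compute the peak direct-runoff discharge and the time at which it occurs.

Q_p = 27.0 L/s at t = 10:00

Subtracting baseflow gives direct-runoff ordinates: 0.0, 6.0, 27.0, 20.0, 15.0, 11.0, 8.0, 6.0, 4.0, 0.0 L/s.
The maximum is 27.0 L/s, occurring at the reading for t = 10:00.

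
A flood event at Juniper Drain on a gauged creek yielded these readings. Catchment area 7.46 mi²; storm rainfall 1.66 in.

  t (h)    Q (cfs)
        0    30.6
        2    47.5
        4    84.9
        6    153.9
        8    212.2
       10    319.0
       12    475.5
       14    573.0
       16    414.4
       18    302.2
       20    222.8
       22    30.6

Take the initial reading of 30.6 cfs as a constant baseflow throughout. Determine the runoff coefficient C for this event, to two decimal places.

C ≈ 0.63

ΣQ_DR = 2499 cfs; V = ΣQ_DR·Δt = 1.800 × 10^7 ft³.
Runoff depth d = V / A = 1.038 in.
C = d / P = 1.038 / 1.66 = 0.63.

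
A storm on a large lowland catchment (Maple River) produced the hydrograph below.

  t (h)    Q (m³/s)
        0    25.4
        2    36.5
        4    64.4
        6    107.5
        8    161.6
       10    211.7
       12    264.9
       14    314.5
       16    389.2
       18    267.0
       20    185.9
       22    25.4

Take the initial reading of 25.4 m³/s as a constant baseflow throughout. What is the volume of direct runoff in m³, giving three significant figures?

Direct-runoff ordinates (Q − Q_b): 0.0, 11.1, 39.0, 82.1, 136.2, 186.3, 239.5, 289.1, 363.8, 241.6, 160.5, 0.0 m³/s.
ΣQ_DR = 1749 m³/s.
With Δt = 2 h = 7200 s, V = ΣQ_DR · Δt = 1749 × 7200 = 1.26 × 10^7 m³.

V ≈ 1.26 × 10^7 m³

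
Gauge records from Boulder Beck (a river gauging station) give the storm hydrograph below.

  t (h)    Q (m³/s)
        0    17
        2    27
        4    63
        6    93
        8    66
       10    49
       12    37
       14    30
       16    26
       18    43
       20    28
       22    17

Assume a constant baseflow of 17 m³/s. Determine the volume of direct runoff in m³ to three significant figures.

V ≈ 2.10 × 10^6 m³

Direct-runoff ordinates (Q − Q_b): 0.0, 10.0, 46.0, 76.0, 49.0, 32.0, 20.0, 13.0, 9.0, 26.0, 11.0, 0.0 m³/s.
ΣQ_DR = 292.0 m³/s.
With Δt = 2 h = 7200 s, V = ΣQ_DR · Δt = 292.0 × 7200 = 2.10 × 10^6 m³.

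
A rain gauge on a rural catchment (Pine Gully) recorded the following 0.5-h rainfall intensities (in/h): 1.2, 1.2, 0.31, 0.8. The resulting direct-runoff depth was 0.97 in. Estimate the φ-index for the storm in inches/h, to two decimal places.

φ ≈ 0.42 in/h

Only the 3 blocks with intensity above φ contribute runoff: 1.2, 1.2, 0.8 in/h.
Σ(I−φ)·Δt = d  ⇒  (1.2+1.2+0.8 − 3φ)·0.5 = 0.97
φ = (3.200 − 0.97/0.5) / 3 = 0.42 in/h.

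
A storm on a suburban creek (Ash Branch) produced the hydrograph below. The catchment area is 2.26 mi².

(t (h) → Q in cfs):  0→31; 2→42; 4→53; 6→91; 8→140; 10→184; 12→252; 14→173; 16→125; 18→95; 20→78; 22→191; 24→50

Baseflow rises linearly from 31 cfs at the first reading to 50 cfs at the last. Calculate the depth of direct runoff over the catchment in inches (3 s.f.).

d ≈ 1.34 in

Direct runoff: 0.00, 9.42, 18.83, 55.25, 102.67, 145.08, 211.50, 130.92, 81.33, 49.75, 31.17, 142.58, 0.00 cfs; ΣQ_DR = 978.5 cfs.
V = ΣQ_DR · Δt = 978.5 × 7200 s = 7.045 × 10^6 ft³.
Over A = 2.26 mi², depth = V / A = 1.34 in.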